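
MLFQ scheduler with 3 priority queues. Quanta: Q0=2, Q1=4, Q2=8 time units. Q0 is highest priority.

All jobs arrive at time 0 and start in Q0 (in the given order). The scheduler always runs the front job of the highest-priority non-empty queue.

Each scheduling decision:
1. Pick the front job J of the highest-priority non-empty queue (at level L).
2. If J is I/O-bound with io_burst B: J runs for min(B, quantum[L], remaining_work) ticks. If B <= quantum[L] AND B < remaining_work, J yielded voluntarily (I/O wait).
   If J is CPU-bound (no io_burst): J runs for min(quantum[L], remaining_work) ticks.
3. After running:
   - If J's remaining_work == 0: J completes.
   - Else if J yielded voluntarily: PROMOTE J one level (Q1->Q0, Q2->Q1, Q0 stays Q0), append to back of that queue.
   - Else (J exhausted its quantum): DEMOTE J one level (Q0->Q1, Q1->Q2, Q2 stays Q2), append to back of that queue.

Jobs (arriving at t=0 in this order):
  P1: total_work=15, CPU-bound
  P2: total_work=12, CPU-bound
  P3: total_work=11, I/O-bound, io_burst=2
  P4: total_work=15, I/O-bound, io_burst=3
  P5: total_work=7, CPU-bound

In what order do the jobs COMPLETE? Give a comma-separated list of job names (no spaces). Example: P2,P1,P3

Answer: P3,P4,P2,P5,P1

Derivation:
t=0-2: P1@Q0 runs 2, rem=13, quantum used, demote→Q1. Q0=[P2,P3,P4,P5] Q1=[P1] Q2=[]
t=2-4: P2@Q0 runs 2, rem=10, quantum used, demote→Q1. Q0=[P3,P4,P5] Q1=[P1,P2] Q2=[]
t=4-6: P3@Q0 runs 2, rem=9, I/O yield, promote→Q0. Q0=[P4,P5,P3] Q1=[P1,P2] Q2=[]
t=6-8: P4@Q0 runs 2, rem=13, quantum used, demote→Q1. Q0=[P5,P3] Q1=[P1,P2,P4] Q2=[]
t=8-10: P5@Q0 runs 2, rem=5, quantum used, demote→Q1. Q0=[P3] Q1=[P1,P2,P4,P5] Q2=[]
t=10-12: P3@Q0 runs 2, rem=7, I/O yield, promote→Q0. Q0=[P3] Q1=[P1,P2,P4,P5] Q2=[]
t=12-14: P3@Q0 runs 2, rem=5, I/O yield, promote→Q0. Q0=[P3] Q1=[P1,P2,P4,P5] Q2=[]
t=14-16: P3@Q0 runs 2, rem=3, I/O yield, promote→Q0. Q0=[P3] Q1=[P1,P2,P4,P5] Q2=[]
t=16-18: P3@Q0 runs 2, rem=1, I/O yield, promote→Q0. Q0=[P3] Q1=[P1,P2,P4,P5] Q2=[]
t=18-19: P3@Q0 runs 1, rem=0, completes. Q0=[] Q1=[P1,P2,P4,P5] Q2=[]
t=19-23: P1@Q1 runs 4, rem=9, quantum used, demote→Q2. Q0=[] Q1=[P2,P4,P5] Q2=[P1]
t=23-27: P2@Q1 runs 4, rem=6, quantum used, demote→Q2. Q0=[] Q1=[P4,P5] Q2=[P1,P2]
t=27-30: P4@Q1 runs 3, rem=10, I/O yield, promote→Q0. Q0=[P4] Q1=[P5] Q2=[P1,P2]
t=30-32: P4@Q0 runs 2, rem=8, quantum used, demote→Q1. Q0=[] Q1=[P5,P4] Q2=[P1,P2]
t=32-36: P5@Q1 runs 4, rem=1, quantum used, demote→Q2. Q0=[] Q1=[P4] Q2=[P1,P2,P5]
t=36-39: P4@Q1 runs 3, rem=5, I/O yield, promote→Q0. Q0=[P4] Q1=[] Q2=[P1,P2,P5]
t=39-41: P4@Q0 runs 2, rem=3, quantum used, demote→Q1. Q0=[] Q1=[P4] Q2=[P1,P2,P5]
t=41-44: P4@Q1 runs 3, rem=0, completes. Q0=[] Q1=[] Q2=[P1,P2,P5]
t=44-52: P1@Q2 runs 8, rem=1, quantum used, demote→Q2. Q0=[] Q1=[] Q2=[P2,P5,P1]
t=52-58: P2@Q2 runs 6, rem=0, completes. Q0=[] Q1=[] Q2=[P5,P1]
t=58-59: P5@Q2 runs 1, rem=0, completes. Q0=[] Q1=[] Q2=[P1]
t=59-60: P1@Q2 runs 1, rem=0, completes. Q0=[] Q1=[] Q2=[]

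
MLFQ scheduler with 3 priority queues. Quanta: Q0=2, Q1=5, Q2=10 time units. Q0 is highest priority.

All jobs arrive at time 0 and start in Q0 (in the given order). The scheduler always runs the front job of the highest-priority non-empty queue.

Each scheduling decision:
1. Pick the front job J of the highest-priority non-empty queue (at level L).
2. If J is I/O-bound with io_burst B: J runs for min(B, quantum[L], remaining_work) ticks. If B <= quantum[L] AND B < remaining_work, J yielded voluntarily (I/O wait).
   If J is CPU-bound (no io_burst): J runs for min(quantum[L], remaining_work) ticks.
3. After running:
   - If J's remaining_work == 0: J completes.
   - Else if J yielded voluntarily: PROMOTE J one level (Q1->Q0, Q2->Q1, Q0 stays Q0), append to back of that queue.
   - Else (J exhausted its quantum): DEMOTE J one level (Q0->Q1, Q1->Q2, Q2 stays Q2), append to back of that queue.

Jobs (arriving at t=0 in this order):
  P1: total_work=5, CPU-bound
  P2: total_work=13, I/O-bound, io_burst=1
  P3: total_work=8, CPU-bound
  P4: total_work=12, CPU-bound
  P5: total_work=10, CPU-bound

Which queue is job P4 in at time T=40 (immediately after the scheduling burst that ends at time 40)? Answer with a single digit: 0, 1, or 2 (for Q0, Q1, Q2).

t=0-2: P1@Q0 runs 2, rem=3, quantum used, demote→Q1. Q0=[P2,P3,P4,P5] Q1=[P1] Q2=[]
t=2-3: P2@Q0 runs 1, rem=12, I/O yield, promote→Q0. Q0=[P3,P4,P5,P2] Q1=[P1] Q2=[]
t=3-5: P3@Q0 runs 2, rem=6, quantum used, demote→Q1. Q0=[P4,P5,P2] Q1=[P1,P3] Q2=[]
t=5-7: P4@Q0 runs 2, rem=10, quantum used, demote→Q1. Q0=[P5,P2] Q1=[P1,P3,P4] Q2=[]
t=7-9: P5@Q0 runs 2, rem=8, quantum used, demote→Q1. Q0=[P2] Q1=[P1,P3,P4,P5] Q2=[]
t=9-10: P2@Q0 runs 1, rem=11, I/O yield, promote→Q0. Q0=[P2] Q1=[P1,P3,P4,P5] Q2=[]
t=10-11: P2@Q0 runs 1, rem=10, I/O yield, promote→Q0. Q0=[P2] Q1=[P1,P3,P4,P5] Q2=[]
t=11-12: P2@Q0 runs 1, rem=9, I/O yield, promote→Q0. Q0=[P2] Q1=[P1,P3,P4,P5] Q2=[]
t=12-13: P2@Q0 runs 1, rem=8, I/O yield, promote→Q0. Q0=[P2] Q1=[P1,P3,P4,P5] Q2=[]
t=13-14: P2@Q0 runs 1, rem=7, I/O yield, promote→Q0. Q0=[P2] Q1=[P1,P3,P4,P5] Q2=[]
t=14-15: P2@Q0 runs 1, rem=6, I/O yield, promote→Q0. Q0=[P2] Q1=[P1,P3,P4,P5] Q2=[]
t=15-16: P2@Q0 runs 1, rem=5, I/O yield, promote→Q0. Q0=[P2] Q1=[P1,P3,P4,P5] Q2=[]
t=16-17: P2@Q0 runs 1, rem=4, I/O yield, promote→Q0. Q0=[P2] Q1=[P1,P3,P4,P5] Q2=[]
t=17-18: P2@Q0 runs 1, rem=3, I/O yield, promote→Q0. Q0=[P2] Q1=[P1,P3,P4,P5] Q2=[]
t=18-19: P2@Q0 runs 1, rem=2, I/O yield, promote→Q0. Q0=[P2] Q1=[P1,P3,P4,P5] Q2=[]
t=19-20: P2@Q0 runs 1, rem=1, I/O yield, promote→Q0. Q0=[P2] Q1=[P1,P3,P4,P5] Q2=[]
t=20-21: P2@Q0 runs 1, rem=0, completes. Q0=[] Q1=[P1,P3,P4,P5] Q2=[]
t=21-24: P1@Q1 runs 3, rem=0, completes. Q0=[] Q1=[P3,P4,P5] Q2=[]
t=24-29: P3@Q1 runs 5, rem=1, quantum used, demote→Q2. Q0=[] Q1=[P4,P5] Q2=[P3]
t=29-34: P4@Q1 runs 5, rem=5, quantum used, demote→Q2. Q0=[] Q1=[P5] Q2=[P3,P4]
t=34-39: P5@Q1 runs 5, rem=3, quantum used, demote→Q2. Q0=[] Q1=[] Q2=[P3,P4,P5]
t=39-40: P3@Q2 runs 1, rem=0, completes. Q0=[] Q1=[] Q2=[P4,P5]
t=40-45: P4@Q2 runs 5, rem=0, completes. Q0=[] Q1=[] Q2=[P5]
t=45-48: P5@Q2 runs 3, rem=0, completes. Q0=[] Q1=[] Q2=[]

Answer: 2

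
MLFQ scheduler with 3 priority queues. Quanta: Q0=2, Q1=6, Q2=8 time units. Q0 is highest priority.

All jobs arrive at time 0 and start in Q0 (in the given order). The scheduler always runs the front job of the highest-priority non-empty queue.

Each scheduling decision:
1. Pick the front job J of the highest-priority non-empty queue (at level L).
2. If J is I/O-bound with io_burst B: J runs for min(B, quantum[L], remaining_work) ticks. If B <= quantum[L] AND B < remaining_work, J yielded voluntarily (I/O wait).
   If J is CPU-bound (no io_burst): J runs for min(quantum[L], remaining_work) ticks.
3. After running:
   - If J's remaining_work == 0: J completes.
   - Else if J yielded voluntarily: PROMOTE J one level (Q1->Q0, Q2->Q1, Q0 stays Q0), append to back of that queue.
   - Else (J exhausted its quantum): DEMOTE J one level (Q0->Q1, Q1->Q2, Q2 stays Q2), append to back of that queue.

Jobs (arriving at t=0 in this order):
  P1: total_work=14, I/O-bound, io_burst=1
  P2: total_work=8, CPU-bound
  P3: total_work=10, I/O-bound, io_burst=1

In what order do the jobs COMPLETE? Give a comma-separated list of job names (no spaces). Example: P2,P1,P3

Answer: P3,P1,P2

Derivation:
t=0-1: P1@Q0 runs 1, rem=13, I/O yield, promote→Q0. Q0=[P2,P3,P1] Q1=[] Q2=[]
t=1-3: P2@Q0 runs 2, rem=6, quantum used, demote→Q1. Q0=[P3,P1] Q1=[P2] Q2=[]
t=3-4: P3@Q0 runs 1, rem=9, I/O yield, promote→Q0. Q0=[P1,P3] Q1=[P2] Q2=[]
t=4-5: P1@Q0 runs 1, rem=12, I/O yield, promote→Q0. Q0=[P3,P1] Q1=[P2] Q2=[]
t=5-6: P3@Q0 runs 1, rem=8, I/O yield, promote→Q0. Q0=[P1,P3] Q1=[P2] Q2=[]
t=6-7: P1@Q0 runs 1, rem=11, I/O yield, promote→Q0. Q0=[P3,P1] Q1=[P2] Q2=[]
t=7-8: P3@Q0 runs 1, rem=7, I/O yield, promote→Q0. Q0=[P1,P3] Q1=[P2] Q2=[]
t=8-9: P1@Q0 runs 1, rem=10, I/O yield, promote→Q0. Q0=[P3,P1] Q1=[P2] Q2=[]
t=9-10: P3@Q0 runs 1, rem=6, I/O yield, promote→Q0. Q0=[P1,P3] Q1=[P2] Q2=[]
t=10-11: P1@Q0 runs 1, rem=9, I/O yield, promote→Q0. Q0=[P3,P1] Q1=[P2] Q2=[]
t=11-12: P3@Q0 runs 1, rem=5, I/O yield, promote→Q0. Q0=[P1,P3] Q1=[P2] Q2=[]
t=12-13: P1@Q0 runs 1, rem=8, I/O yield, promote→Q0. Q0=[P3,P1] Q1=[P2] Q2=[]
t=13-14: P3@Q0 runs 1, rem=4, I/O yield, promote→Q0. Q0=[P1,P3] Q1=[P2] Q2=[]
t=14-15: P1@Q0 runs 1, rem=7, I/O yield, promote→Q0. Q0=[P3,P1] Q1=[P2] Q2=[]
t=15-16: P3@Q0 runs 1, rem=3, I/O yield, promote→Q0. Q0=[P1,P3] Q1=[P2] Q2=[]
t=16-17: P1@Q0 runs 1, rem=6, I/O yield, promote→Q0. Q0=[P3,P1] Q1=[P2] Q2=[]
t=17-18: P3@Q0 runs 1, rem=2, I/O yield, promote→Q0. Q0=[P1,P3] Q1=[P2] Q2=[]
t=18-19: P1@Q0 runs 1, rem=5, I/O yield, promote→Q0. Q0=[P3,P1] Q1=[P2] Q2=[]
t=19-20: P3@Q0 runs 1, rem=1, I/O yield, promote→Q0. Q0=[P1,P3] Q1=[P2] Q2=[]
t=20-21: P1@Q0 runs 1, rem=4, I/O yield, promote→Q0. Q0=[P3,P1] Q1=[P2] Q2=[]
t=21-22: P3@Q0 runs 1, rem=0, completes. Q0=[P1] Q1=[P2] Q2=[]
t=22-23: P1@Q0 runs 1, rem=3, I/O yield, promote→Q0. Q0=[P1] Q1=[P2] Q2=[]
t=23-24: P1@Q0 runs 1, rem=2, I/O yield, promote→Q0. Q0=[P1] Q1=[P2] Q2=[]
t=24-25: P1@Q0 runs 1, rem=1, I/O yield, promote→Q0. Q0=[P1] Q1=[P2] Q2=[]
t=25-26: P1@Q0 runs 1, rem=0, completes. Q0=[] Q1=[P2] Q2=[]
t=26-32: P2@Q1 runs 6, rem=0, completes. Q0=[] Q1=[] Q2=[]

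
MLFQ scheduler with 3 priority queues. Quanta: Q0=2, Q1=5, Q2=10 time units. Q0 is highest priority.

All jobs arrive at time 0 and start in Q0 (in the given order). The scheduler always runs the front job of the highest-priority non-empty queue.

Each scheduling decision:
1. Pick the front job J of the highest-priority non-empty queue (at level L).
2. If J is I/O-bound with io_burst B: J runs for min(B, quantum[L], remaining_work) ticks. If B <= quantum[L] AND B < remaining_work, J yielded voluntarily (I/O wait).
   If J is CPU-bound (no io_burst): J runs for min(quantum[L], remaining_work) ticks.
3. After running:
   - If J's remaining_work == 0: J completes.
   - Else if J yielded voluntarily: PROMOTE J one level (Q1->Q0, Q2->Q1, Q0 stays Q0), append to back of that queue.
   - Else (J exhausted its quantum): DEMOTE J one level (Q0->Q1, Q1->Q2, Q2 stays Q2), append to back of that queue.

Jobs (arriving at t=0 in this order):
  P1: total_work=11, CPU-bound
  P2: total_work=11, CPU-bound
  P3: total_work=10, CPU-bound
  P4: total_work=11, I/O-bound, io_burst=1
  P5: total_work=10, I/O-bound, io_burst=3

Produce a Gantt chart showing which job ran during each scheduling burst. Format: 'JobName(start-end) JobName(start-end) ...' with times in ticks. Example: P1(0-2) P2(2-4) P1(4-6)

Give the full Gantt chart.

Answer: P1(0-2) P2(2-4) P3(4-6) P4(6-7) P5(7-9) P4(9-10) P4(10-11) P4(11-12) P4(12-13) P4(13-14) P4(14-15) P4(15-16) P4(16-17) P4(17-18) P4(18-19) P1(19-24) P2(24-29) P3(29-34) P5(34-37) P5(37-39) P5(39-42) P1(42-46) P2(46-50) P3(50-53)

Derivation:
t=0-2: P1@Q0 runs 2, rem=9, quantum used, demote→Q1. Q0=[P2,P3,P4,P5] Q1=[P1] Q2=[]
t=2-4: P2@Q0 runs 2, rem=9, quantum used, demote→Q1. Q0=[P3,P4,P5] Q1=[P1,P2] Q2=[]
t=4-6: P3@Q0 runs 2, rem=8, quantum used, demote→Q1. Q0=[P4,P5] Q1=[P1,P2,P3] Q2=[]
t=6-7: P4@Q0 runs 1, rem=10, I/O yield, promote→Q0. Q0=[P5,P4] Q1=[P1,P2,P3] Q2=[]
t=7-9: P5@Q0 runs 2, rem=8, quantum used, demote→Q1. Q0=[P4] Q1=[P1,P2,P3,P5] Q2=[]
t=9-10: P4@Q0 runs 1, rem=9, I/O yield, promote→Q0. Q0=[P4] Q1=[P1,P2,P3,P5] Q2=[]
t=10-11: P4@Q0 runs 1, rem=8, I/O yield, promote→Q0. Q0=[P4] Q1=[P1,P2,P3,P5] Q2=[]
t=11-12: P4@Q0 runs 1, rem=7, I/O yield, promote→Q0. Q0=[P4] Q1=[P1,P2,P3,P5] Q2=[]
t=12-13: P4@Q0 runs 1, rem=6, I/O yield, promote→Q0. Q0=[P4] Q1=[P1,P2,P3,P5] Q2=[]
t=13-14: P4@Q0 runs 1, rem=5, I/O yield, promote→Q0. Q0=[P4] Q1=[P1,P2,P3,P5] Q2=[]
t=14-15: P4@Q0 runs 1, rem=4, I/O yield, promote→Q0. Q0=[P4] Q1=[P1,P2,P3,P5] Q2=[]
t=15-16: P4@Q0 runs 1, rem=3, I/O yield, promote→Q0. Q0=[P4] Q1=[P1,P2,P3,P5] Q2=[]
t=16-17: P4@Q0 runs 1, rem=2, I/O yield, promote→Q0. Q0=[P4] Q1=[P1,P2,P3,P5] Q2=[]
t=17-18: P4@Q0 runs 1, rem=1, I/O yield, promote→Q0. Q0=[P4] Q1=[P1,P2,P3,P5] Q2=[]
t=18-19: P4@Q0 runs 1, rem=0, completes. Q0=[] Q1=[P1,P2,P3,P5] Q2=[]
t=19-24: P1@Q1 runs 5, rem=4, quantum used, demote→Q2. Q0=[] Q1=[P2,P3,P5] Q2=[P1]
t=24-29: P2@Q1 runs 5, rem=4, quantum used, demote→Q2. Q0=[] Q1=[P3,P5] Q2=[P1,P2]
t=29-34: P3@Q1 runs 5, rem=3, quantum used, demote→Q2. Q0=[] Q1=[P5] Q2=[P1,P2,P3]
t=34-37: P5@Q1 runs 3, rem=5, I/O yield, promote→Q0. Q0=[P5] Q1=[] Q2=[P1,P2,P3]
t=37-39: P5@Q0 runs 2, rem=3, quantum used, demote→Q1. Q0=[] Q1=[P5] Q2=[P1,P2,P3]
t=39-42: P5@Q1 runs 3, rem=0, completes. Q0=[] Q1=[] Q2=[P1,P2,P3]
t=42-46: P1@Q2 runs 4, rem=0, completes. Q0=[] Q1=[] Q2=[P2,P3]
t=46-50: P2@Q2 runs 4, rem=0, completes. Q0=[] Q1=[] Q2=[P3]
t=50-53: P3@Q2 runs 3, rem=0, completes. Q0=[] Q1=[] Q2=[]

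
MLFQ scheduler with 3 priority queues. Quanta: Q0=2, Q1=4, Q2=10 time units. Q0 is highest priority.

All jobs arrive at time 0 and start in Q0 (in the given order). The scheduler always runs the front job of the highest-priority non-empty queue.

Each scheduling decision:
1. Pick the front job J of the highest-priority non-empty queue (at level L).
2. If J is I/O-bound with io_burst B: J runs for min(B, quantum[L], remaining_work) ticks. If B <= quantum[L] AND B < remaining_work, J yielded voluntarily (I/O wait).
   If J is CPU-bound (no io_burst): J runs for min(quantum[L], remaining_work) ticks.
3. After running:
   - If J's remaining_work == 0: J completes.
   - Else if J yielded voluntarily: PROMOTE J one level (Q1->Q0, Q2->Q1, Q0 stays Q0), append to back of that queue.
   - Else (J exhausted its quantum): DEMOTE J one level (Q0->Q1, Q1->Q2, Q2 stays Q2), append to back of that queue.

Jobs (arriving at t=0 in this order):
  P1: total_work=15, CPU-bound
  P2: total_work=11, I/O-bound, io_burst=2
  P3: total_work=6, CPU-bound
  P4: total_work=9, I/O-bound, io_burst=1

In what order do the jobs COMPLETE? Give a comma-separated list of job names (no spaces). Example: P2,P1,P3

t=0-2: P1@Q0 runs 2, rem=13, quantum used, demote→Q1. Q0=[P2,P3,P4] Q1=[P1] Q2=[]
t=2-4: P2@Q0 runs 2, rem=9, I/O yield, promote→Q0. Q0=[P3,P4,P2] Q1=[P1] Q2=[]
t=4-6: P3@Q0 runs 2, rem=4, quantum used, demote→Q1. Q0=[P4,P2] Q1=[P1,P3] Q2=[]
t=6-7: P4@Q0 runs 1, rem=8, I/O yield, promote→Q0. Q0=[P2,P4] Q1=[P1,P3] Q2=[]
t=7-9: P2@Q0 runs 2, rem=7, I/O yield, promote→Q0. Q0=[P4,P2] Q1=[P1,P3] Q2=[]
t=9-10: P4@Q0 runs 1, rem=7, I/O yield, promote→Q0. Q0=[P2,P4] Q1=[P1,P3] Q2=[]
t=10-12: P2@Q0 runs 2, rem=5, I/O yield, promote→Q0. Q0=[P4,P2] Q1=[P1,P3] Q2=[]
t=12-13: P4@Q0 runs 1, rem=6, I/O yield, promote→Q0. Q0=[P2,P4] Q1=[P1,P3] Q2=[]
t=13-15: P2@Q0 runs 2, rem=3, I/O yield, promote→Q0. Q0=[P4,P2] Q1=[P1,P3] Q2=[]
t=15-16: P4@Q0 runs 1, rem=5, I/O yield, promote→Q0. Q0=[P2,P4] Q1=[P1,P3] Q2=[]
t=16-18: P2@Q0 runs 2, rem=1, I/O yield, promote→Q0. Q0=[P4,P2] Q1=[P1,P3] Q2=[]
t=18-19: P4@Q0 runs 1, rem=4, I/O yield, promote→Q0. Q0=[P2,P4] Q1=[P1,P3] Q2=[]
t=19-20: P2@Q0 runs 1, rem=0, completes. Q0=[P4] Q1=[P1,P3] Q2=[]
t=20-21: P4@Q0 runs 1, rem=3, I/O yield, promote→Q0. Q0=[P4] Q1=[P1,P3] Q2=[]
t=21-22: P4@Q0 runs 1, rem=2, I/O yield, promote→Q0. Q0=[P4] Q1=[P1,P3] Q2=[]
t=22-23: P4@Q0 runs 1, rem=1, I/O yield, promote→Q0. Q0=[P4] Q1=[P1,P3] Q2=[]
t=23-24: P4@Q0 runs 1, rem=0, completes. Q0=[] Q1=[P1,P3] Q2=[]
t=24-28: P1@Q1 runs 4, rem=9, quantum used, demote→Q2. Q0=[] Q1=[P3] Q2=[P1]
t=28-32: P3@Q1 runs 4, rem=0, completes. Q0=[] Q1=[] Q2=[P1]
t=32-41: P1@Q2 runs 9, rem=0, completes. Q0=[] Q1=[] Q2=[]

Answer: P2,P4,P3,P1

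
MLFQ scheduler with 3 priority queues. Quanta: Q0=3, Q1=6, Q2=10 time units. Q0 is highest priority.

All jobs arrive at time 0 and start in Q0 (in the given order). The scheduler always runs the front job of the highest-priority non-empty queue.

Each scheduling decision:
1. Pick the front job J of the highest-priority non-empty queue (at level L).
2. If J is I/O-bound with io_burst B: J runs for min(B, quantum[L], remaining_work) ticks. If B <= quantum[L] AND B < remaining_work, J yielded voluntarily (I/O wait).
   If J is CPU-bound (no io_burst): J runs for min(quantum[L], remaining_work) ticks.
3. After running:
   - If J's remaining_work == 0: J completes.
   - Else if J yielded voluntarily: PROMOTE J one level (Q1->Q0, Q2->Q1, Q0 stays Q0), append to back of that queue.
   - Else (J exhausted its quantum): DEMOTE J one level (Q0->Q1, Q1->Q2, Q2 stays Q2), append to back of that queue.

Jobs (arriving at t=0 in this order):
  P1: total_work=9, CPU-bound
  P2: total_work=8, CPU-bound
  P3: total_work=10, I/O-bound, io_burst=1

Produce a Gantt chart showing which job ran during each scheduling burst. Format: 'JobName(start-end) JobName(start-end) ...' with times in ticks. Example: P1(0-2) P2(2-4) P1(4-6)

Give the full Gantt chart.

t=0-3: P1@Q0 runs 3, rem=6, quantum used, demote→Q1. Q0=[P2,P3] Q1=[P1] Q2=[]
t=3-6: P2@Q0 runs 3, rem=5, quantum used, demote→Q1. Q0=[P3] Q1=[P1,P2] Q2=[]
t=6-7: P3@Q0 runs 1, rem=9, I/O yield, promote→Q0. Q0=[P3] Q1=[P1,P2] Q2=[]
t=7-8: P3@Q0 runs 1, rem=8, I/O yield, promote→Q0. Q0=[P3] Q1=[P1,P2] Q2=[]
t=8-9: P3@Q0 runs 1, rem=7, I/O yield, promote→Q0. Q0=[P3] Q1=[P1,P2] Q2=[]
t=9-10: P3@Q0 runs 1, rem=6, I/O yield, promote→Q0. Q0=[P3] Q1=[P1,P2] Q2=[]
t=10-11: P3@Q0 runs 1, rem=5, I/O yield, promote→Q0. Q0=[P3] Q1=[P1,P2] Q2=[]
t=11-12: P3@Q0 runs 1, rem=4, I/O yield, promote→Q0. Q0=[P3] Q1=[P1,P2] Q2=[]
t=12-13: P3@Q0 runs 1, rem=3, I/O yield, promote→Q0. Q0=[P3] Q1=[P1,P2] Q2=[]
t=13-14: P3@Q0 runs 1, rem=2, I/O yield, promote→Q0. Q0=[P3] Q1=[P1,P2] Q2=[]
t=14-15: P3@Q0 runs 1, rem=1, I/O yield, promote→Q0. Q0=[P3] Q1=[P1,P2] Q2=[]
t=15-16: P3@Q0 runs 1, rem=0, completes. Q0=[] Q1=[P1,P2] Q2=[]
t=16-22: P1@Q1 runs 6, rem=0, completes. Q0=[] Q1=[P2] Q2=[]
t=22-27: P2@Q1 runs 5, rem=0, completes. Q0=[] Q1=[] Q2=[]

Answer: P1(0-3) P2(3-6) P3(6-7) P3(7-8) P3(8-9) P3(9-10) P3(10-11) P3(11-12) P3(12-13) P3(13-14) P3(14-15) P3(15-16) P1(16-22) P2(22-27)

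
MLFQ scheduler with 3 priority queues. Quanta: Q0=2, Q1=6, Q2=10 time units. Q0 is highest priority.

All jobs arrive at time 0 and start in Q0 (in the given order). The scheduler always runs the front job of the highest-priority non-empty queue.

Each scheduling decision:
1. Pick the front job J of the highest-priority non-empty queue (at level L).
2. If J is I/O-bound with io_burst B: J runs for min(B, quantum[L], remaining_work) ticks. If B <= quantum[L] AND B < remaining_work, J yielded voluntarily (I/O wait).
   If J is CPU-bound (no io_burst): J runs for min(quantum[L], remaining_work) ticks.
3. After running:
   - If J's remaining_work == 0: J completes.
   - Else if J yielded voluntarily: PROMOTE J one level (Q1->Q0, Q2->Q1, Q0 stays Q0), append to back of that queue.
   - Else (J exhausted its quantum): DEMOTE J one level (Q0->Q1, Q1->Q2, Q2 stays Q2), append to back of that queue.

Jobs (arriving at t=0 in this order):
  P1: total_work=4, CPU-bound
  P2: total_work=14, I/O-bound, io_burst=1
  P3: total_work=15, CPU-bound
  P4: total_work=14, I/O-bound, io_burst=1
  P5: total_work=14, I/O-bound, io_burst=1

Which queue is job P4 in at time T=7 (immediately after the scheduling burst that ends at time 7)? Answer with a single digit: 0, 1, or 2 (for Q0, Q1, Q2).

Answer: 0

Derivation:
t=0-2: P1@Q0 runs 2, rem=2, quantum used, demote→Q1. Q0=[P2,P3,P4,P5] Q1=[P1] Q2=[]
t=2-3: P2@Q0 runs 1, rem=13, I/O yield, promote→Q0. Q0=[P3,P4,P5,P2] Q1=[P1] Q2=[]
t=3-5: P3@Q0 runs 2, rem=13, quantum used, demote→Q1. Q0=[P4,P5,P2] Q1=[P1,P3] Q2=[]
t=5-6: P4@Q0 runs 1, rem=13, I/O yield, promote→Q0. Q0=[P5,P2,P4] Q1=[P1,P3] Q2=[]
t=6-7: P5@Q0 runs 1, rem=13, I/O yield, promote→Q0. Q0=[P2,P4,P5] Q1=[P1,P3] Q2=[]
t=7-8: P2@Q0 runs 1, rem=12, I/O yield, promote→Q0. Q0=[P4,P5,P2] Q1=[P1,P3] Q2=[]
t=8-9: P4@Q0 runs 1, rem=12, I/O yield, promote→Q0. Q0=[P5,P2,P4] Q1=[P1,P3] Q2=[]
t=9-10: P5@Q0 runs 1, rem=12, I/O yield, promote→Q0. Q0=[P2,P4,P5] Q1=[P1,P3] Q2=[]
t=10-11: P2@Q0 runs 1, rem=11, I/O yield, promote→Q0. Q0=[P4,P5,P2] Q1=[P1,P3] Q2=[]
t=11-12: P4@Q0 runs 1, rem=11, I/O yield, promote→Q0. Q0=[P5,P2,P4] Q1=[P1,P3] Q2=[]
t=12-13: P5@Q0 runs 1, rem=11, I/O yield, promote→Q0. Q0=[P2,P4,P5] Q1=[P1,P3] Q2=[]
t=13-14: P2@Q0 runs 1, rem=10, I/O yield, promote→Q0. Q0=[P4,P5,P2] Q1=[P1,P3] Q2=[]
t=14-15: P4@Q0 runs 1, rem=10, I/O yield, promote→Q0. Q0=[P5,P2,P4] Q1=[P1,P3] Q2=[]
t=15-16: P5@Q0 runs 1, rem=10, I/O yield, promote→Q0. Q0=[P2,P4,P5] Q1=[P1,P3] Q2=[]
t=16-17: P2@Q0 runs 1, rem=9, I/O yield, promote→Q0. Q0=[P4,P5,P2] Q1=[P1,P3] Q2=[]
t=17-18: P4@Q0 runs 1, rem=9, I/O yield, promote→Q0. Q0=[P5,P2,P4] Q1=[P1,P3] Q2=[]
t=18-19: P5@Q0 runs 1, rem=9, I/O yield, promote→Q0. Q0=[P2,P4,P5] Q1=[P1,P3] Q2=[]
t=19-20: P2@Q0 runs 1, rem=8, I/O yield, promote→Q0. Q0=[P4,P5,P2] Q1=[P1,P3] Q2=[]
t=20-21: P4@Q0 runs 1, rem=8, I/O yield, promote→Q0. Q0=[P5,P2,P4] Q1=[P1,P3] Q2=[]
t=21-22: P5@Q0 runs 1, rem=8, I/O yield, promote→Q0. Q0=[P2,P4,P5] Q1=[P1,P3] Q2=[]
t=22-23: P2@Q0 runs 1, rem=7, I/O yield, promote→Q0. Q0=[P4,P5,P2] Q1=[P1,P3] Q2=[]
t=23-24: P4@Q0 runs 1, rem=7, I/O yield, promote→Q0. Q0=[P5,P2,P4] Q1=[P1,P3] Q2=[]
t=24-25: P5@Q0 runs 1, rem=7, I/O yield, promote→Q0. Q0=[P2,P4,P5] Q1=[P1,P3] Q2=[]
t=25-26: P2@Q0 runs 1, rem=6, I/O yield, promote→Q0. Q0=[P4,P5,P2] Q1=[P1,P3] Q2=[]
t=26-27: P4@Q0 runs 1, rem=6, I/O yield, promote→Q0. Q0=[P5,P2,P4] Q1=[P1,P3] Q2=[]
t=27-28: P5@Q0 runs 1, rem=6, I/O yield, promote→Q0. Q0=[P2,P4,P5] Q1=[P1,P3] Q2=[]
t=28-29: P2@Q0 runs 1, rem=5, I/O yield, promote→Q0. Q0=[P4,P5,P2] Q1=[P1,P3] Q2=[]
t=29-30: P4@Q0 runs 1, rem=5, I/O yield, promote→Q0. Q0=[P5,P2,P4] Q1=[P1,P3] Q2=[]
t=30-31: P5@Q0 runs 1, rem=5, I/O yield, promote→Q0. Q0=[P2,P4,P5] Q1=[P1,P3] Q2=[]
t=31-32: P2@Q0 runs 1, rem=4, I/O yield, promote→Q0. Q0=[P4,P5,P2] Q1=[P1,P3] Q2=[]
t=32-33: P4@Q0 runs 1, rem=4, I/O yield, promote→Q0. Q0=[P5,P2,P4] Q1=[P1,P3] Q2=[]
t=33-34: P5@Q0 runs 1, rem=4, I/O yield, promote→Q0. Q0=[P2,P4,P5] Q1=[P1,P3] Q2=[]
t=34-35: P2@Q0 runs 1, rem=3, I/O yield, promote→Q0. Q0=[P4,P5,P2] Q1=[P1,P3] Q2=[]
t=35-36: P4@Q0 runs 1, rem=3, I/O yield, promote→Q0. Q0=[P5,P2,P4] Q1=[P1,P3] Q2=[]
t=36-37: P5@Q0 runs 1, rem=3, I/O yield, promote→Q0. Q0=[P2,P4,P5] Q1=[P1,P3] Q2=[]
t=37-38: P2@Q0 runs 1, rem=2, I/O yield, promote→Q0. Q0=[P4,P5,P2] Q1=[P1,P3] Q2=[]
t=38-39: P4@Q0 runs 1, rem=2, I/O yield, promote→Q0. Q0=[P5,P2,P4] Q1=[P1,P3] Q2=[]
t=39-40: P5@Q0 runs 1, rem=2, I/O yield, promote→Q0. Q0=[P2,P4,P5] Q1=[P1,P3] Q2=[]
t=40-41: P2@Q0 runs 1, rem=1, I/O yield, promote→Q0. Q0=[P4,P5,P2] Q1=[P1,P3] Q2=[]
t=41-42: P4@Q0 runs 1, rem=1, I/O yield, promote→Q0. Q0=[P5,P2,P4] Q1=[P1,P3] Q2=[]
t=42-43: P5@Q0 runs 1, rem=1, I/O yield, promote→Q0. Q0=[P2,P4,P5] Q1=[P1,P3] Q2=[]
t=43-44: P2@Q0 runs 1, rem=0, completes. Q0=[P4,P5] Q1=[P1,P3] Q2=[]
t=44-45: P4@Q0 runs 1, rem=0, completes. Q0=[P5] Q1=[P1,P3] Q2=[]
t=45-46: P5@Q0 runs 1, rem=0, completes. Q0=[] Q1=[P1,P3] Q2=[]
t=46-48: P1@Q1 runs 2, rem=0, completes. Q0=[] Q1=[P3] Q2=[]
t=48-54: P3@Q1 runs 6, rem=7, quantum used, demote→Q2. Q0=[] Q1=[] Q2=[P3]
t=54-61: P3@Q2 runs 7, rem=0, completes. Q0=[] Q1=[] Q2=[]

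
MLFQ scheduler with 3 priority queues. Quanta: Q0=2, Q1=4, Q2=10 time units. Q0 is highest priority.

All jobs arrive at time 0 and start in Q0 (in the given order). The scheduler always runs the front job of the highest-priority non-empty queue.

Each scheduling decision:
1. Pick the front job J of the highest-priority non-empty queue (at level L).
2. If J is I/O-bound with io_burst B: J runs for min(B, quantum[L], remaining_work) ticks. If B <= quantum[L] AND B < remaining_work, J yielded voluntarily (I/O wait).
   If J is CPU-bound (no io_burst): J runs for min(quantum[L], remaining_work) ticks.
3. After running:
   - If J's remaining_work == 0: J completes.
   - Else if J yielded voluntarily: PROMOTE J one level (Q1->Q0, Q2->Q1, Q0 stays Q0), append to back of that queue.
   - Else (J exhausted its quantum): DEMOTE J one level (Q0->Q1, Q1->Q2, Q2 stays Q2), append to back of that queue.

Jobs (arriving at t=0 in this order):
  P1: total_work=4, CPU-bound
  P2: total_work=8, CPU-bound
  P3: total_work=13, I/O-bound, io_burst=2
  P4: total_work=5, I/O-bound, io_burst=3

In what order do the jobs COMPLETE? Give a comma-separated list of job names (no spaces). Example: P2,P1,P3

Answer: P3,P1,P4,P2

Derivation:
t=0-2: P1@Q0 runs 2, rem=2, quantum used, demote→Q1. Q0=[P2,P3,P4] Q1=[P1] Q2=[]
t=2-4: P2@Q0 runs 2, rem=6, quantum used, demote→Q1. Q0=[P3,P4] Q1=[P1,P2] Q2=[]
t=4-6: P3@Q0 runs 2, rem=11, I/O yield, promote→Q0. Q0=[P4,P3] Q1=[P1,P2] Q2=[]
t=6-8: P4@Q0 runs 2, rem=3, quantum used, demote→Q1. Q0=[P3] Q1=[P1,P2,P4] Q2=[]
t=8-10: P3@Q0 runs 2, rem=9, I/O yield, promote→Q0. Q0=[P3] Q1=[P1,P2,P4] Q2=[]
t=10-12: P3@Q0 runs 2, rem=7, I/O yield, promote→Q0. Q0=[P3] Q1=[P1,P2,P4] Q2=[]
t=12-14: P3@Q0 runs 2, rem=5, I/O yield, promote→Q0. Q0=[P3] Q1=[P1,P2,P4] Q2=[]
t=14-16: P3@Q0 runs 2, rem=3, I/O yield, promote→Q0. Q0=[P3] Q1=[P1,P2,P4] Q2=[]
t=16-18: P3@Q0 runs 2, rem=1, I/O yield, promote→Q0. Q0=[P3] Q1=[P1,P2,P4] Q2=[]
t=18-19: P3@Q0 runs 1, rem=0, completes. Q0=[] Q1=[P1,P2,P4] Q2=[]
t=19-21: P1@Q1 runs 2, rem=0, completes. Q0=[] Q1=[P2,P4] Q2=[]
t=21-25: P2@Q1 runs 4, rem=2, quantum used, demote→Q2. Q0=[] Q1=[P4] Q2=[P2]
t=25-28: P4@Q1 runs 3, rem=0, completes. Q0=[] Q1=[] Q2=[P2]
t=28-30: P2@Q2 runs 2, rem=0, completes. Q0=[] Q1=[] Q2=[]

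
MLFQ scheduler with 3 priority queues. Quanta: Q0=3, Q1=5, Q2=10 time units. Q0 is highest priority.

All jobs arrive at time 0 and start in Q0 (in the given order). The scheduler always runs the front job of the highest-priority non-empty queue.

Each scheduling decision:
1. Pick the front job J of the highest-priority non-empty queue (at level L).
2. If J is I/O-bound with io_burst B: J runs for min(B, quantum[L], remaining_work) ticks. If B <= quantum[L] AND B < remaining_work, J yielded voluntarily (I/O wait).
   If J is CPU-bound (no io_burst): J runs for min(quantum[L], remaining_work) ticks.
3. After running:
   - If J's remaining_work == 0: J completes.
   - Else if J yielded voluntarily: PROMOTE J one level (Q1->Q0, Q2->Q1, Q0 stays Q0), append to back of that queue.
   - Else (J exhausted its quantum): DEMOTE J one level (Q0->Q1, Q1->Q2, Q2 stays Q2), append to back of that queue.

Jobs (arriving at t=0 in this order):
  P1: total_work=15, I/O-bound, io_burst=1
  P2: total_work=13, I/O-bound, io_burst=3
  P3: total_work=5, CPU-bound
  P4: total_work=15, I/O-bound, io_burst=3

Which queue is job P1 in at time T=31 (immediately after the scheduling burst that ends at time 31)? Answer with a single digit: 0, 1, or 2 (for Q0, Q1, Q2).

Answer: 0

Derivation:
t=0-1: P1@Q0 runs 1, rem=14, I/O yield, promote→Q0. Q0=[P2,P3,P4,P1] Q1=[] Q2=[]
t=1-4: P2@Q0 runs 3, rem=10, I/O yield, promote→Q0. Q0=[P3,P4,P1,P2] Q1=[] Q2=[]
t=4-7: P3@Q0 runs 3, rem=2, quantum used, demote→Q1. Q0=[P4,P1,P2] Q1=[P3] Q2=[]
t=7-10: P4@Q0 runs 3, rem=12, I/O yield, promote→Q0. Q0=[P1,P2,P4] Q1=[P3] Q2=[]
t=10-11: P1@Q0 runs 1, rem=13, I/O yield, promote→Q0. Q0=[P2,P4,P1] Q1=[P3] Q2=[]
t=11-14: P2@Q0 runs 3, rem=7, I/O yield, promote→Q0. Q0=[P4,P1,P2] Q1=[P3] Q2=[]
t=14-17: P4@Q0 runs 3, rem=9, I/O yield, promote→Q0. Q0=[P1,P2,P4] Q1=[P3] Q2=[]
t=17-18: P1@Q0 runs 1, rem=12, I/O yield, promote→Q0. Q0=[P2,P4,P1] Q1=[P3] Q2=[]
t=18-21: P2@Q0 runs 3, rem=4, I/O yield, promote→Q0. Q0=[P4,P1,P2] Q1=[P3] Q2=[]
t=21-24: P4@Q0 runs 3, rem=6, I/O yield, promote→Q0. Q0=[P1,P2,P4] Q1=[P3] Q2=[]
t=24-25: P1@Q0 runs 1, rem=11, I/O yield, promote→Q0. Q0=[P2,P4,P1] Q1=[P3] Q2=[]
t=25-28: P2@Q0 runs 3, rem=1, I/O yield, promote→Q0. Q0=[P4,P1,P2] Q1=[P3] Q2=[]
t=28-31: P4@Q0 runs 3, rem=3, I/O yield, promote→Q0. Q0=[P1,P2,P4] Q1=[P3] Q2=[]
t=31-32: P1@Q0 runs 1, rem=10, I/O yield, promote→Q0. Q0=[P2,P4,P1] Q1=[P3] Q2=[]
t=32-33: P2@Q0 runs 1, rem=0, completes. Q0=[P4,P1] Q1=[P3] Q2=[]
t=33-36: P4@Q0 runs 3, rem=0, completes. Q0=[P1] Q1=[P3] Q2=[]
t=36-37: P1@Q0 runs 1, rem=9, I/O yield, promote→Q0. Q0=[P1] Q1=[P3] Q2=[]
t=37-38: P1@Q0 runs 1, rem=8, I/O yield, promote→Q0. Q0=[P1] Q1=[P3] Q2=[]
t=38-39: P1@Q0 runs 1, rem=7, I/O yield, promote→Q0. Q0=[P1] Q1=[P3] Q2=[]
t=39-40: P1@Q0 runs 1, rem=6, I/O yield, promote→Q0. Q0=[P1] Q1=[P3] Q2=[]
t=40-41: P1@Q0 runs 1, rem=5, I/O yield, promote→Q0. Q0=[P1] Q1=[P3] Q2=[]
t=41-42: P1@Q0 runs 1, rem=4, I/O yield, promote→Q0. Q0=[P1] Q1=[P3] Q2=[]
t=42-43: P1@Q0 runs 1, rem=3, I/O yield, promote→Q0. Q0=[P1] Q1=[P3] Q2=[]
t=43-44: P1@Q0 runs 1, rem=2, I/O yield, promote→Q0. Q0=[P1] Q1=[P3] Q2=[]
t=44-45: P1@Q0 runs 1, rem=1, I/O yield, promote→Q0. Q0=[P1] Q1=[P3] Q2=[]
t=45-46: P1@Q0 runs 1, rem=0, completes. Q0=[] Q1=[P3] Q2=[]
t=46-48: P3@Q1 runs 2, rem=0, completes. Q0=[] Q1=[] Q2=[]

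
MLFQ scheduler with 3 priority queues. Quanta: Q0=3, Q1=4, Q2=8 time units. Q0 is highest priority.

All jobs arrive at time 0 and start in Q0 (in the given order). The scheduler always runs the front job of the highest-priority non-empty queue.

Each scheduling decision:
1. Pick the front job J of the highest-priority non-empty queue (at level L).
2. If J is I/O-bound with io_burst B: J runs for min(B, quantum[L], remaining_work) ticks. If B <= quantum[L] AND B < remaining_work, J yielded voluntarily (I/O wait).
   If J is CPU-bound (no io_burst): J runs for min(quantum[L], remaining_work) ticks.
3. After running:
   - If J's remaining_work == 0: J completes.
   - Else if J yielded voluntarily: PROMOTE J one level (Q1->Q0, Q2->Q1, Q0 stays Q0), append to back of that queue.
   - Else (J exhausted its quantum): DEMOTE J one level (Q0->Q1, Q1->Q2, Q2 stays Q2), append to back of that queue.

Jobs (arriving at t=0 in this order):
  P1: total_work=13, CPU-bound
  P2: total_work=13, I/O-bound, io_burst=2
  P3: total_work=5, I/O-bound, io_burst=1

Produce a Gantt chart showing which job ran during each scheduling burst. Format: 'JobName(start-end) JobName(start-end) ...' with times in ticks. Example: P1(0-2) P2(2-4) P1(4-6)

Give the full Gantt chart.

t=0-3: P1@Q0 runs 3, rem=10, quantum used, demote→Q1. Q0=[P2,P3] Q1=[P1] Q2=[]
t=3-5: P2@Q0 runs 2, rem=11, I/O yield, promote→Q0. Q0=[P3,P2] Q1=[P1] Q2=[]
t=5-6: P3@Q0 runs 1, rem=4, I/O yield, promote→Q0. Q0=[P2,P3] Q1=[P1] Q2=[]
t=6-8: P2@Q0 runs 2, rem=9, I/O yield, promote→Q0. Q0=[P3,P2] Q1=[P1] Q2=[]
t=8-9: P3@Q0 runs 1, rem=3, I/O yield, promote→Q0. Q0=[P2,P3] Q1=[P1] Q2=[]
t=9-11: P2@Q0 runs 2, rem=7, I/O yield, promote→Q0. Q0=[P3,P2] Q1=[P1] Q2=[]
t=11-12: P3@Q0 runs 1, rem=2, I/O yield, promote→Q0. Q0=[P2,P3] Q1=[P1] Q2=[]
t=12-14: P2@Q0 runs 2, rem=5, I/O yield, promote→Q0. Q0=[P3,P2] Q1=[P1] Q2=[]
t=14-15: P3@Q0 runs 1, rem=1, I/O yield, promote→Q0. Q0=[P2,P3] Q1=[P1] Q2=[]
t=15-17: P2@Q0 runs 2, rem=3, I/O yield, promote→Q0. Q0=[P3,P2] Q1=[P1] Q2=[]
t=17-18: P3@Q0 runs 1, rem=0, completes. Q0=[P2] Q1=[P1] Q2=[]
t=18-20: P2@Q0 runs 2, rem=1, I/O yield, promote→Q0. Q0=[P2] Q1=[P1] Q2=[]
t=20-21: P2@Q0 runs 1, rem=0, completes. Q0=[] Q1=[P1] Q2=[]
t=21-25: P1@Q1 runs 4, rem=6, quantum used, demote→Q2. Q0=[] Q1=[] Q2=[P1]
t=25-31: P1@Q2 runs 6, rem=0, completes. Q0=[] Q1=[] Q2=[]

Answer: P1(0-3) P2(3-5) P3(5-6) P2(6-8) P3(8-9) P2(9-11) P3(11-12) P2(12-14) P3(14-15) P2(15-17) P3(17-18) P2(18-20) P2(20-21) P1(21-25) P1(25-31)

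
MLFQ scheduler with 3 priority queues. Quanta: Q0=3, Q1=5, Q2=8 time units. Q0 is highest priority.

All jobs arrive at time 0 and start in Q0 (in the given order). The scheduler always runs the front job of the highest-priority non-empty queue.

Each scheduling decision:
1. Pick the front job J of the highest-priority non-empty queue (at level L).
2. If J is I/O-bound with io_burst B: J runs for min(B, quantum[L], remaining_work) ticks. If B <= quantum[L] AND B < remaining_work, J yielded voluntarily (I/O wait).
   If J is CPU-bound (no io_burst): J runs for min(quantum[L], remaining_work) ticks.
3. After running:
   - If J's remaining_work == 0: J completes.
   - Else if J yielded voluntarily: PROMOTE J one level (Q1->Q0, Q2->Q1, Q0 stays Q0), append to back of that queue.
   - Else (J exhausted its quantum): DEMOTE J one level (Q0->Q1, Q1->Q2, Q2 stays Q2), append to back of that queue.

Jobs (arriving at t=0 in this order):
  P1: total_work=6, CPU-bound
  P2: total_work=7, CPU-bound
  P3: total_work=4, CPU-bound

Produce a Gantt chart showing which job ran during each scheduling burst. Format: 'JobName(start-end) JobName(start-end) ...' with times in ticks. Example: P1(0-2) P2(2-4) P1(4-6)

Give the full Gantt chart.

t=0-3: P1@Q0 runs 3, rem=3, quantum used, demote→Q1. Q0=[P2,P3] Q1=[P1] Q2=[]
t=3-6: P2@Q0 runs 3, rem=4, quantum used, demote→Q1. Q0=[P3] Q1=[P1,P2] Q2=[]
t=6-9: P3@Q0 runs 3, rem=1, quantum used, demote→Q1. Q0=[] Q1=[P1,P2,P3] Q2=[]
t=9-12: P1@Q1 runs 3, rem=0, completes. Q0=[] Q1=[P2,P3] Q2=[]
t=12-16: P2@Q1 runs 4, rem=0, completes. Q0=[] Q1=[P3] Q2=[]
t=16-17: P3@Q1 runs 1, rem=0, completes. Q0=[] Q1=[] Q2=[]

Answer: P1(0-3) P2(3-6) P3(6-9) P1(9-12) P2(12-16) P3(16-17)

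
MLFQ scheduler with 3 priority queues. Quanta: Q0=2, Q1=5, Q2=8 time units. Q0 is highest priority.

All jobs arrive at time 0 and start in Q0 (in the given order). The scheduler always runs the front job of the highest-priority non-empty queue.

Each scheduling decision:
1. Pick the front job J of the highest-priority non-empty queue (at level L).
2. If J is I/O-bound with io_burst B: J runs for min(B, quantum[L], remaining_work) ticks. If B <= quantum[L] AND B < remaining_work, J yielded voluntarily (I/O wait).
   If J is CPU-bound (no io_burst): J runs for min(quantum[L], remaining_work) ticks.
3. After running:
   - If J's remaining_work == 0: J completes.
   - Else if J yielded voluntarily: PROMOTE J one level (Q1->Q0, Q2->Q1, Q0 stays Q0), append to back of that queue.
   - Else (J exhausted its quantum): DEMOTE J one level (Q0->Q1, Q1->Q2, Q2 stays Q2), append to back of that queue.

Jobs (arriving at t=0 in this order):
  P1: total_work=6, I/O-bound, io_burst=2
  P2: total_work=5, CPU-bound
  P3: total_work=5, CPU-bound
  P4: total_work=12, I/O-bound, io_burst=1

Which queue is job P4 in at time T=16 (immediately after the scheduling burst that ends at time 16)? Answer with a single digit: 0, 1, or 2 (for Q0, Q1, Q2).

Answer: 0

Derivation:
t=0-2: P1@Q0 runs 2, rem=4, I/O yield, promote→Q0. Q0=[P2,P3,P4,P1] Q1=[] Q2=[]
t=2-4: P2@Q0 runs 2, rem=3, quantum used, demote→Q1. Q0=[P3,P4,P1] Q1=[P2] Q2=[]
t=4-6: P3@Q0 runs 2, rem=3, quantum used, demote→Q1. Q0=[P4,P1] Q1=[P2,P3] Q2=[]
t=6-7: P4@Q0 runs 1, rem=11, I/O yield, promote→Q0. Q0=[P1,P4] Q1=[P2,P3] Q2=[]
t=7-9: P1@Q0 runs 2, rem=2, I/O yield, promote→Q0. Q0=[P4,P1] Q1=[P2,P3] Q2=[]
t=9-10: P4@Q0 runs 1, rem=10, I/O yield, promote→Q0. Q0=[P1,P4] Q1=[P2,P3] Q2=[]
t=10-12: P1@Q0 runs 2, rem=0, completes. Q0=[P4] Q1=[P2,P3] Q2=[]
t=12-13: P4@Q0 runs 1, rem=9, I/O yield, promote→Q0. Q0=[P4] Q1=[P2,P3] Q2=[]
t=13-14: P4@Q0 runs 1, rem=8, I/O yield, promote→Q0. Q0=[P4] Q1=[P2,P3] Q2=[]
t=14-15: P4@Q0 runs 1, rem=7, I/O yield, promote→Q0. Q0=[P4] Q1=[P2,P3] Q2=[]
t=15-16: P4@Q0 runs 1, rem=6, I/O yield, promote→Q0. Q0=[P4] Q1=[P2,P3] Q2=[]
t=16-17: P4@Q0 runs 1, rem=5, I/O yield, promote→Q0. Q0=[P4] Q1=[P2,P3] Q2=[]
t=17-18: P4@Q0 runs 1, rem=4, I/O yield, promote→Q0. Q0=[P4] Q1=[P2,P3] Q2=[]
t=18-19: P4@Q0 runs 1, rem=3, I/O yield, promote→Q0. Q0=[P4] Q1=[P2,P3] Q2=[]
t=19-20: P4@Q0 runs 1, rem=2, I/O yield, promote→Q0. Q0=[P4] Q1=[P2,P3] Q2=[]
t=20-21: P4@Q0 runs 1, rem=1, I/O yield, promote→Q0. Q0=[P4] Q1=[P2,P3] Q2=[]
t=21-22: P4@Q0 runs 1, rem=0, completes. Q0=[] Q1=[P2,P3] Q2=[]
t=22-25: P2@Q1 runs 3, rem=0, completes. Q0=[] Q1=[P3] Q2=[]
t=25-28: P3@Q1 runs 3, rem=0, completes. Q0=[] Q1=[] Q2=[]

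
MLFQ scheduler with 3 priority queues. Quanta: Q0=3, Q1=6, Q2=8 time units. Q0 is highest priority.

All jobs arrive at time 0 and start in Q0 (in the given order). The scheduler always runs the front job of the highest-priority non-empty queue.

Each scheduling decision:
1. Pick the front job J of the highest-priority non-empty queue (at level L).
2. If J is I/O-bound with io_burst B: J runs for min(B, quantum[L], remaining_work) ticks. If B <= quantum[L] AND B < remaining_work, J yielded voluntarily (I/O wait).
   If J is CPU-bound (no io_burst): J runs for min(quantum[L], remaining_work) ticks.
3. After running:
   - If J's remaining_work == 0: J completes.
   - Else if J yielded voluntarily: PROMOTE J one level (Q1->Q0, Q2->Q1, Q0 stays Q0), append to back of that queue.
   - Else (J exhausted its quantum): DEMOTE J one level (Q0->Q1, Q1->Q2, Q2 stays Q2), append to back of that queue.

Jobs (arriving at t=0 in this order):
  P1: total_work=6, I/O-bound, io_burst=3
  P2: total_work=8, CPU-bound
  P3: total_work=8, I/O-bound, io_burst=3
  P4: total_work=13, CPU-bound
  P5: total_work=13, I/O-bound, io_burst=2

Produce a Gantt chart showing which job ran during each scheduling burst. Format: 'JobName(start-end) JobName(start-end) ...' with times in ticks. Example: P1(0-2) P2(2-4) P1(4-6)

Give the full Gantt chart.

Answer: P1(0-3) P2(3-6) P3(6-9) P4(9-12) P5(12-14) P1(14-17) P3(17-20) P5(20-22) P3(22-24) P5(24-26) P5(26-28) P5(28-30) P5(30-32) P5(32-33) P2(33-38) P4(38-44) P4(44-48)

Derivation:
t=0-3: P1@Q0 runs 3, rem=3, I/O yield, promote→Q0. Q0=[P2,P3,P4,P5,P1] Q1=[] Q2=[]
t=3-6: P2@Q0 runs 3, rem=5, quantum used, demote→Q1. Q0=[P3,P4,P5,P1] Q1=[P2] Q2=[]
t=6-9: P3@Q0 runs 3, rem=5, I/O yield, promote→Q0. Q0=[P4,P5,P1,P3] Q1=[P2] Q2=[]
t=9-12: P4@Q0 runs 3, rem=10, quantum used, demote→Q1. Q0=[P5,P1,P3] Q1=[P2,P4] Q2=[]
t=12-14: P5@Q0 runs 2, rem=11, I/O yield, promote→Q0. Q0=[P1,P3,P5] Q1=[P2,P4] Q2=[]
t=14-17: P1@Q0 runs 3, rem=0, completes. Q0=[P3,P5] Q1=[P2,P4] Q2=[]
t=17-20: P3@Q0 runs 3, rem=2, I/O yield, promote→Q0. Q0=[P5,P3] Q1=[P2,P4] Q2=[]
t=20-22: P5@Q0 runs 2, rem=9, I/O yield, promote→Q0. Q0=[P3,P5] Q1=[P2,P4] Q2=[]
t=22-24: P3@Q0 runs 2, rem=0, completes. Q0=[P5] Q1=[P2,P4] Q2=[]
t=24-26: P5@Q0 runs 2, rem=7, I/O yield, promote→Q0. Q0=[P5] Q1=[P2,P4] Q2=[]
t=26-28: P5@Q0 runs 2, rem=5, I/O yield, promote→Q0. Q0=[P5] Q1=[P2,P4] Q2=[]
t=28-30: P5@Q0 runs 2, rem=3, I/O yield, promote→Q0. Q0=[P5] Q1=[P2,P4] Q2=[]
t=30-32: P5@Q0 runs 2, rem=1, I/O yield, promote→Q0. Q0=[P5] Q1=[P2,P4] Q2=[]
t=32-33: P5@Q0 runs 1, rem=0, completes. Q0=[] Q1=[P2,P4] Q2=[]
t=33-38: P2@Q1 runs 5, rem=0, completes. Q0=[] Q1=[P4] Q2=[]
t=38-44: P4@Q1 runs 6, rem=4, quantum used, demote→Q2. Q0=[] Q1=[] Q2=[P4]
t=44-48: P4@Q2 runs 4, rem=0, completes. Q0=[] Q1=[] Q2=[]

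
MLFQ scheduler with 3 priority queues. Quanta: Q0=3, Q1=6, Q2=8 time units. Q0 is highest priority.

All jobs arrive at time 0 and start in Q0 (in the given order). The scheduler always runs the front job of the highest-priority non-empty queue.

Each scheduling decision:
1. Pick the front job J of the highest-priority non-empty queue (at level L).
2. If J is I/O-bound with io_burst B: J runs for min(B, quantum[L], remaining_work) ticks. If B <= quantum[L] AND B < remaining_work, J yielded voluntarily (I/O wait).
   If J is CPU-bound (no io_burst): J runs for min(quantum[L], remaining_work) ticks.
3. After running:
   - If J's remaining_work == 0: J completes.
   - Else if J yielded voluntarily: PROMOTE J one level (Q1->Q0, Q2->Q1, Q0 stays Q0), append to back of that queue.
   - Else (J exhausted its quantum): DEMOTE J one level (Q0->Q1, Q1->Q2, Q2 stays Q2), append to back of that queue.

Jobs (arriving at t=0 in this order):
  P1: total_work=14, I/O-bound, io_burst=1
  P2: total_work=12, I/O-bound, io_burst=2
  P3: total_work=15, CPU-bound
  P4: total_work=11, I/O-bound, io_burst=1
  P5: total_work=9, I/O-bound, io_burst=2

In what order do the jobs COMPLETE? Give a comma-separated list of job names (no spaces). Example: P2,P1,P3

Answer: P5,P2,P4,P1,P3

Derivation:
t=0-1: P1@Q0 runs 1, rem=13, I/O yield, promote→Q0. Q0=[P2,P3,P4,P5,P1] Q1=[] Q2=[]
t=1-3: P2@Q0 runs 2, rem=10, I/O yield, promote→Q0. Q0=[P3,P4,P5,P1,P2] Q1=[] Q2=[]
t=3-6: P3@Q0 runs 3, rem=12, quantum used, demote→Q1. Q0=[P4,P5,P1,P2] Q1=[P3] Q2=[]
t=6-7: P4@Q0 runs 1, rem=10, I/O yield, promote→Q0. Q0=[P5,P1,P2,P4] Q1=[P3] Q2=[]
t=7-9: P5@Q0 runs 2, rem=7, I/O yield, promote→Q0. Q0=[P1,P2,P4,P5] Q1=[P3] Q2=[]
t=9-10: P1@Q0 runs 1, rem=12, I/O yield, promote→Q0. Q0=[P2,P4,P5,P1] Q1=[P3] Q2=[]
t=10-12: P2@Q0 runs 2, rem=8, I/O yield, promote→Q0. Q0=[P4,P5,P1,P2] Q1=[P3] Q2=[]
t=12-13: P4@Q0 runs 1, rem=9, I/O yield, promote→Q0. Q0=[P5,P1,P2,P4] Q1=[P3] Q2=[]
t=13-15: P5@Q0 runs 2, rem=5, I/O yield, promote→Q0. Q0=[P1,P2,P4,P5] Q1=[P3] Q2=[]
t=15-16: P1@Q0 runs 1, rem=11, I/O yield, promote→Q0. Q0=[P2,P4,P5,P1] Q1=[P3] Q2=[]
t=16-18: P2@Q0 runs 2, rem=6, I/O yield, promote→Q0. Q0=[P4,P5,P1,P2] Q1=[P3] Q2=[]
t=18-19: P4@Q0 runs 1, rem=8, I/O yield, promote→Q0. Q0=[P5,P1,P2,P4] Q1=[P3] Q2=[]
t=19-21: P5@Q0 runs 2, rem=3, I/O yield, promote→Q0. Q0=[P1,P2,P4,P5] Q1=[P3] Q2=[]
t=21-22: P1@Q0 runs 1, rem=10, I/O yield, promote→Q0. Q0=[P2,P4,P5,P1] Q1=[P3] Q2=[]
t=22-24: P2@Q0 runs 2, rem=4, I/O yield, promote→Q0. Q0=[P4,P5,P1,P2] Q1=[P3] Q2=[]
t=24-25: P4@Q0 runs 1, rem=7, I/O yield, promote→Q0. Q0=[P5,P1,P2,P4] Q1=[P3] Q2=[]
t=25-27: P5@Q0 runs 2, rem=1, I/O yield, promote→Q0. Q0=[P1,P2,P4,P5] Q1=[P3] Q2=[]
t=27-28: P1@Q0 runs 1, rem=9, I/O yield, promote→Q0. Q0=[P2,P4,P5,P1] Q1=[P3] Q2=[]
t=28-30: P2@Q0 runs 2, rem=2, I/O yield, promote→Q0. Q0=[P4,P5,P1,P2] Q1=[P3] Q2=[]
t=30-31: P4@Q0 runs 1, rem=6, I/O yield, promote→Q0. Q0=[P5,P1,P2,P4] Q1=[P3] Q2=[]
t=31-32: P5@Q0 runs 1, rem=0, completes. Q0=[P1,P2,P4] Q1=[P3] Q2=[]
t=32-33: P1@Q0 runs 1, rem=8, I/O yield, promote→Q0. Q0=[P2,P4,P1] Q1=[P3] Q2=[]
t=33-35: P2@Q0 runs 2, rem=0, completes. Q0=[P4,P1] Q1=[P3] Q2=[]
t=35-36: P4@Q0 runs 1, rem=5, I/O yield, promote→Q0. Q0=[P1,P4] Q1=[P3] Q2=[]
t=36-37: P1@Q0 runs 1, rem=7, I/O yield, promote→Q0. Q0=[P4,P1] Q1=[P3] Q2=[]
t=37-38: P4@Q0 runs 1, rem=4, I/O yield, promote→Q0. Q0=[P1,P4] Q1=[P3] Q2=[]
t=38-39: P1@Q0 runs 1, rem=6, I/O yield, promote→Q0. Q0=[P4,P1] Q1=[P3] Q2=[]
t=39-40: P4@Q0 runs 1, rem=3, I/O yield, promote→Q0. Q0=[P1,P4] Q1=[P3] Q2=[]
t=40-41: P1@Q0 runs 1, rem=5, I/O yield, promote→Q0. Q0=[P4,P1] Q1=[P3] Q2=[]
t=41-42: P4@Q0 runs 1, rem=2, I/O yield, promote→Q0. Q0=[P1,P4] Q1=[P3] Q2=[]
t=42-43: P1@Q0 runs 1, rem=4, I/O yield, promote→Q0. Q0=[P4,P1] Q1=[P3] Q2=[]
t=43-44: P4@Q0 runs 1, rem=1, I/O yield, promote→Q0. Q0=[P1,P4] Q1=[P3] Q2=[]
t=44-45: P1@Q0 runs 1, rem=3, I/O yield, promote→Q0. Q0=[P4,P1] Q1=[P3] Q2=[]
t=45-46: P4@Q0 runs 1, rem=0, completes. Q0=[P1] Q1=[P3] Q2=[]
t=46-47: P1@Q0 runs 1, rem=2, I/O yield, promote→Q0. Q0=[P1] Q1=[P3] Q2=[]
t=47-48: P1@Q0 runs 1, rem=1, I/O yield, promote→Q0. Q0=[P1] Q1=[P3] Q2=[]
t=48-49: P1@Q0 runs 1, rem=0, completes. Q0=[] Q1=[P3] Q2=[]
t=49-55: P3@Q1 runs 6, rem=6, quantum used, demote→Q2. Q0=[] Q1=[] Q2=[P3]
t=55-61: P3@Q2 runs 6, rem=0, completes. Q0=[] Q1=[] Q2=[]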